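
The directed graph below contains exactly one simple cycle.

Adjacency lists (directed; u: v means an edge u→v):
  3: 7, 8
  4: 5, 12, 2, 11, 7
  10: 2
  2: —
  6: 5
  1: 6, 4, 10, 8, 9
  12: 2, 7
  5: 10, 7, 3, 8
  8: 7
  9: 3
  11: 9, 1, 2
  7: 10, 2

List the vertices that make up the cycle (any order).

DFS with gray/black marking from 4:
4 gray
  5 gray
    10 gray
      2 gray
      2 black
    10 black
    7 gray
      7→10: 10 black — skip
      7→2: 2 black — skip
    7 black
    3 gray
      3→7: 7 black — skip
      8 gray
        8→7: 7 black — skip
      8 black
    3 black
    5→8: 8 black — skip
  5 black
  12 gray
    12→2: 2 black — skip
    12→7: 7 black — skip
  12 black
  4→2: 2 black — skip
  11 gray
    9 gray
      9→3: 3 black — skip
    9 black
    1 gray
      6 gray
        6→5: 5 black — skip
      6 black
      1→4: 4 is gray → back edge
Back edge closes the cycle 4 → 11 → 1 → 4; its vertices are {1, 4, 11}.

1, 4, 11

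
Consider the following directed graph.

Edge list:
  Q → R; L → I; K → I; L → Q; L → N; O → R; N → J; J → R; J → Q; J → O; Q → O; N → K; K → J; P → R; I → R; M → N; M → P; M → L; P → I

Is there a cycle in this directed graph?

No

DFS with white/gray/black marking, starting from J:
J gray
  Q gray
    R gray
    R black
    O gray
      O→R: R black — skip
    O black
  Q black
  J→O: O black — skip
  J→R: R black — skip
J black
I gray
  I→R: R black — skip
I black
K gray
  K→I: I black — skip
  K→J: J black — skip
K black
L gray
  L→I: I black — skip
  N gray
    N→J: J black — skip
    N→K: K black — skip
  N black
  L→Q: Q black — skip
L black
M gray
  P gray
    P→R: R black — skip
    P→I: I black — skip
  P black
  M→L: L black — skip
  M→N: N black — skip
M black
Every edge goes to a white or black vertex — no back edge, so the graph is acyclic.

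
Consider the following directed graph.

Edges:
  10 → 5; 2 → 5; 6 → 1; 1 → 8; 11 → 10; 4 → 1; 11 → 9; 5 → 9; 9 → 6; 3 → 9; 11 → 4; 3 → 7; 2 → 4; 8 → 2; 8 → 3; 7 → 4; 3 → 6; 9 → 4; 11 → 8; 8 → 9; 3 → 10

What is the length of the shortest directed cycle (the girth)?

4

For each vertex v, BFS finds the shortest path from v back to v.
The shortest such closed walk is 8 → 3 → 6 → 1 → 8, length 4.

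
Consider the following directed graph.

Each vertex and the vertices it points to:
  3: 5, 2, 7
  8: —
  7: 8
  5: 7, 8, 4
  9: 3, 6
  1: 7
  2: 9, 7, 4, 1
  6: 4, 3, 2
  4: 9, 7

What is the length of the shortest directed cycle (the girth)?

3

For each vertex v, BFS finds the shortest path from v back to v.
The shortest such closed walk is 2 → 9 → 6 → 2, length 3.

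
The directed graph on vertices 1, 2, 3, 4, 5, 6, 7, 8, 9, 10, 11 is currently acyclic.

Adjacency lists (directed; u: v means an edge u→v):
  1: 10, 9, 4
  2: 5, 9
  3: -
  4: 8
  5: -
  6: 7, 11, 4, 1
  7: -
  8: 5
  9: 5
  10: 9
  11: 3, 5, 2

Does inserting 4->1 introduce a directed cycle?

Yes

Adding 4→1 creates a cycle iff 1 can already reach 4.
Path from 1: 1 → 4.
So 1 → … → 4 → 1 is a cycle.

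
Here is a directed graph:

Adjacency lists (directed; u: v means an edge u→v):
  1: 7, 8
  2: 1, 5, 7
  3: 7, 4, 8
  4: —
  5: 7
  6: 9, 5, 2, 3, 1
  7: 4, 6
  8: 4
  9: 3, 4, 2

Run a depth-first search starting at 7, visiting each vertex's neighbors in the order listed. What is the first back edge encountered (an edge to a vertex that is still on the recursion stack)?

DFS from 7 (visiting each vertex's neighbors in the order listed); mark gray on enter, black on exit:
7 gray
  4 gray
  4 black
  6 gray
    9 gray
      3 gray
        3→7: 7 is gray → back edge
First back edge: 3 → 7.

3->7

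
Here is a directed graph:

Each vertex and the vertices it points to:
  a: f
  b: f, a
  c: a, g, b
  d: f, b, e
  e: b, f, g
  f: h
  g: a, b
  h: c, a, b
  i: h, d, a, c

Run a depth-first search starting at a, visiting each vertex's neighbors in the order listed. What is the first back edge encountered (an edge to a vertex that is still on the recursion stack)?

c->a

DFS from a (visiting each vertex's neighbors in the order listed); mark gray on enter, black on exit:
a gray
  f gray
    h gray
      c gray
        c→a: a is gray → back edge
First back edge: c → a.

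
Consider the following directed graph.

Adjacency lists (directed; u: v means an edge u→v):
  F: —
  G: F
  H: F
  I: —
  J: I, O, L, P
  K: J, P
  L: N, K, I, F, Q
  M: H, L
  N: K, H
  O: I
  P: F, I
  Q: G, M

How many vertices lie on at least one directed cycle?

6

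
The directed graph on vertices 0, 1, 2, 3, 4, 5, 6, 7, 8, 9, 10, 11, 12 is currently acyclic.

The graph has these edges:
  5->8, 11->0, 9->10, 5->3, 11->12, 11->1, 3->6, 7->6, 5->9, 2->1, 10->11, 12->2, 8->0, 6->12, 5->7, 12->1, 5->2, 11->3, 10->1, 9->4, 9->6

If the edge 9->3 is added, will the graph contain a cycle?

No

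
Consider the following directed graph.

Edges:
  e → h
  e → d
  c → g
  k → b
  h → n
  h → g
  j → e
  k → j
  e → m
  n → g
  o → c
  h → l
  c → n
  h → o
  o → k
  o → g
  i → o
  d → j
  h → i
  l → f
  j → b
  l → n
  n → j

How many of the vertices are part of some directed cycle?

10

A vertex is on a directed cycle iff it belongs to a strongly connected component of size ≥ 2 (or has a self-loop).
The vertices on cycles are {c, d, e, h, i, j, k, l, n, o} — 10 in total.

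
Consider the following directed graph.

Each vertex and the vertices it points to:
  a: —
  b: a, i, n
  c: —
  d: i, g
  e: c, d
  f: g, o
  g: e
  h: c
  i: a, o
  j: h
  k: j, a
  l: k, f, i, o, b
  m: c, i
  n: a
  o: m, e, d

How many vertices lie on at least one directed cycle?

6

A vertex is on a directed cycle iff it belongs to a strongly connected component of size ≥ 2 (or has a self-loop).
The vertices on cycles are {d, e, g, i, m, o} — 6 in total.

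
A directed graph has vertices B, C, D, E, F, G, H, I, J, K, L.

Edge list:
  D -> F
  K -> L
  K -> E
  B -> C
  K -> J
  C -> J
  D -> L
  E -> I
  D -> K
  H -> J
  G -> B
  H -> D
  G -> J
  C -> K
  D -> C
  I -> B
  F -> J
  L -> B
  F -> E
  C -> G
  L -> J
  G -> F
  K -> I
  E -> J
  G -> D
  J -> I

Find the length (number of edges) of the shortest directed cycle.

3

For each vertex v, BFS finds the shortest path from v back to v.
The shortest such closed walk is D → C → G → D, length 3.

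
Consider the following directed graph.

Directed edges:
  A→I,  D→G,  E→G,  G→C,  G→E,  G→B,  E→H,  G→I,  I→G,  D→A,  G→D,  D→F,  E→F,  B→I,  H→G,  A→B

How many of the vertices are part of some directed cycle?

A vertex is on a directed cycle iff it belongs to a strongly connected component of size ≥ 2 (or has a self-loop).
The vertices on cycles are {A, B, D, E, G, H, I} — 7 in total.

7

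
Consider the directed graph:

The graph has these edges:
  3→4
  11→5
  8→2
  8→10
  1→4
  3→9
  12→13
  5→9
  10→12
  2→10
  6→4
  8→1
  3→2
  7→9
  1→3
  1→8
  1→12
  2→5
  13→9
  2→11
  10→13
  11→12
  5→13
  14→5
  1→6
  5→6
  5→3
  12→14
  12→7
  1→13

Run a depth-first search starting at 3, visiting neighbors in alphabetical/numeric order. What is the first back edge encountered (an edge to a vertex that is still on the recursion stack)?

5->3

DFS from 3 (visiting neighbors in alphabetical/numeric order); mark gray on enter, black on exit:
3 gray
  2 gray
    5 gray
      5→3: 3 is gray → back edge
First back edge: 5 → 3.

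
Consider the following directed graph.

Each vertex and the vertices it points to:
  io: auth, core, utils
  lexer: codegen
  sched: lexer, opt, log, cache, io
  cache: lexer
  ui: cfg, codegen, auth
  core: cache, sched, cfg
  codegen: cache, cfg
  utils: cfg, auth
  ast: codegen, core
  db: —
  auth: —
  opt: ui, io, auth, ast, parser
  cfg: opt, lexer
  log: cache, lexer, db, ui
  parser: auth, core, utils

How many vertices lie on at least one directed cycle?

13

A vertex is on a directed cycle iff it belongs to a strongly connected component of size ≥ 2 (or has a self-loop).
The vertices on cycles are {io, ui, ast, cfg, log, opt, core, cache, lexer, sched, utils, parser, codegen} — 13 in total.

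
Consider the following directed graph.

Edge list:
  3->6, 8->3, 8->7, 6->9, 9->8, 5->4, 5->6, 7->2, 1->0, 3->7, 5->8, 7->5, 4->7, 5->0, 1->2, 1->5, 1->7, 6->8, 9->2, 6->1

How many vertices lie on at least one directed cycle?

8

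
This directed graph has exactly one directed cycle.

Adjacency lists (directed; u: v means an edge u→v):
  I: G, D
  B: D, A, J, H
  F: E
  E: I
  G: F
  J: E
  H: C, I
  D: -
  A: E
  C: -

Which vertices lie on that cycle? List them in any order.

E, F, G, I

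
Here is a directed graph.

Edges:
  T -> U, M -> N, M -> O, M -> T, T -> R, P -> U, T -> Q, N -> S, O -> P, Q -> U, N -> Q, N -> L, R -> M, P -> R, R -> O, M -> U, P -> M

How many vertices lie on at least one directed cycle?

5

A vertex is on a directed cycle iff it belongs to a strongly connected component of size ≥ 2 (or has a self-loop).
The vertices on cycles are {M, O, P, R, T} — 5 in total.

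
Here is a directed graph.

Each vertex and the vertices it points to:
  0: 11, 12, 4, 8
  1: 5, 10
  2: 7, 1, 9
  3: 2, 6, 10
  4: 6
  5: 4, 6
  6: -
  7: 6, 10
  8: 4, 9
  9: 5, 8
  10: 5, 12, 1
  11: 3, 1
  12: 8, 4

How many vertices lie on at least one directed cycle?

4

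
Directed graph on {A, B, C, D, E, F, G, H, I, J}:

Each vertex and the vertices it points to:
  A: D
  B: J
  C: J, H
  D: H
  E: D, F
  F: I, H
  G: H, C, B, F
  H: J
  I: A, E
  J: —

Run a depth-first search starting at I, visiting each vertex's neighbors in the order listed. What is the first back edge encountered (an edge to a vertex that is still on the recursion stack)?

F->I

DFS from I (visiting each vertex's neighbors in the order listed); mark gray on enter, black on exit:
I gray
  A gray
    D gray
      H gray
        J gray
        J black
      H black
    D black
  A black
  E gray
    E→D: D black — skip
    F gray
      F→I: I is gray → back edge
First back edge: F → I.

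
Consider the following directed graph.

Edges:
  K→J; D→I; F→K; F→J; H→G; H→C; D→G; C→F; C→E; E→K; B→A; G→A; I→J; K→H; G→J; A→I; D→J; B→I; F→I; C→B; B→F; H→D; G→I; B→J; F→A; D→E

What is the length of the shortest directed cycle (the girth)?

For each vertex v, BFS finds the shortest path from v back to v.
The shortest such closed walk is H → D → E → K → H, length 4.

4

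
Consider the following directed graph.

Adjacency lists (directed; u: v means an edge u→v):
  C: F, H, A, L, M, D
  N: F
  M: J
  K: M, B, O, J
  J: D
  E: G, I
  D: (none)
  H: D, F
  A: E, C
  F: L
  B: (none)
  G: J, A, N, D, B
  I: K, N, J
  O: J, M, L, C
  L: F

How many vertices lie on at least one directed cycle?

A vertex is on a directed cycle iff it belongs to a strongly connected component of size ≥ 2 (or has a self-loop).
The vertices on cycles are {A, C, E, F, G, I, K, L, O} — 9 in total.

9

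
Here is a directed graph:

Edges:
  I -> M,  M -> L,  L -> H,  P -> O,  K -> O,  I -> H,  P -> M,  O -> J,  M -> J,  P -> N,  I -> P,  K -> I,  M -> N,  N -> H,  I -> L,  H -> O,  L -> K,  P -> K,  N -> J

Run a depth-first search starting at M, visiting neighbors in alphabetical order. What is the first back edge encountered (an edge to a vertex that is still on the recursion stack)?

I->L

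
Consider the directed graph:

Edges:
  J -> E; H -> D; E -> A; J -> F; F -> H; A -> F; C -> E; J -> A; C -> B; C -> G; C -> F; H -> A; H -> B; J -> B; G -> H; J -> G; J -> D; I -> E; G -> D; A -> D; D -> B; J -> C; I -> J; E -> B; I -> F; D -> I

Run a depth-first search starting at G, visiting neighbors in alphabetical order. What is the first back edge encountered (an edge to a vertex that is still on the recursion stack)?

A->D

DFS from G (visiting neighbors in alphabetical order); mark gray on enter, black on exit:
G gray
  D gray
    B gray
    B black
    I gray
      E gray
        A gray
          A→D: D is gray → back edge
First back edge: A → D.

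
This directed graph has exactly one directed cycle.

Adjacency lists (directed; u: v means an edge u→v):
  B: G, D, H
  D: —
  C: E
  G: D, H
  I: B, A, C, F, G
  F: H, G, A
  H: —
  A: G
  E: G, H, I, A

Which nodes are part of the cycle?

DFS with gray/black marking from C:
C gray
  E gray
    G gray
      D gray
      D black
      H gray
      H black
    G black
    E→H: H black — skip
    I gray
      B gray
        B→G: G black — skip
        B→D: D black — skip
        B→H: H black — skip
      B black
      A gray
        A→G: G black — skip
      A black
      I→C: C is gray → back edge
Back edge closes the cycle C → E → I → C; its vertices are {C, E, I}.

C, E, I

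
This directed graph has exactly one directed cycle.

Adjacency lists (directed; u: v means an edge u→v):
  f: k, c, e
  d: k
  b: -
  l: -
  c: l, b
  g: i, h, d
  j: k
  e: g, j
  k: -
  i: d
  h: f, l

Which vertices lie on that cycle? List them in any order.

e, f, g, h

DFS with gray/black marking from e:
e gray
  g gray
    i gray
      d gray
        k gray
        k black
      d black
    i black
    h gray
      f gray
        f→k: k black — skip
        c gray
          l gray
          l black
          b gray
          b black
        c black
        f→e: e is gray → back edge
Back edge closes the cycle e → g → h → f → e; its vertices are {e, f, g, h}.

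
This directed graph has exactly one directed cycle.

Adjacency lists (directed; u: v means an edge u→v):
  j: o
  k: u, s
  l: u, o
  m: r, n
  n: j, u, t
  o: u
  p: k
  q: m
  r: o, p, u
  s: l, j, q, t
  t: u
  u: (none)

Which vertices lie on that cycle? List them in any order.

k, m, p, q, r, s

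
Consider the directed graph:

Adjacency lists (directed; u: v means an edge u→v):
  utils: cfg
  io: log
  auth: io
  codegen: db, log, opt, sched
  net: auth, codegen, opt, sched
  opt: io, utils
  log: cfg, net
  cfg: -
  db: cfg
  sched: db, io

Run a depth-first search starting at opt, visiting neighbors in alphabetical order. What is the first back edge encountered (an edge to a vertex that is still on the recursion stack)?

DFS from opt (visiting neighbors in alphabetical order); mark gray on enter, black on exit:
opt gray
  io gray
    log gray
      cfg gray
      cfg black
      net gray
        auth gray
          auth→io: io is gray → back edge
First back edge: auth → io.

auth→io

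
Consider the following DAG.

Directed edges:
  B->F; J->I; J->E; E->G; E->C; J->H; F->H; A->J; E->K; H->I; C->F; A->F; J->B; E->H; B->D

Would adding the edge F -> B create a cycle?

Yes

Adding F→B creates a cycle iff B can already reach F.
Path from B: B → F.
So B → … → F → B is a cycle.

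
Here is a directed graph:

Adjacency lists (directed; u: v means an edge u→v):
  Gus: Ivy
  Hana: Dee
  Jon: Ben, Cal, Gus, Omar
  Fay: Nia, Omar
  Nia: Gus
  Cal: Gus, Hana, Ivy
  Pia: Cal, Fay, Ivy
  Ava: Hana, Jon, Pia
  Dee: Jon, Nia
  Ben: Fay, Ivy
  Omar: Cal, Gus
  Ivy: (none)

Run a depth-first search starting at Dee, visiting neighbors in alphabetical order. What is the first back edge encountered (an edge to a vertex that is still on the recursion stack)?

Hana→Dee

DFS from Dee (visiting neighbors in alphabetical order); mark gray on enter, black on exit:
Dee gray
  Jon gray
    Ben gray
      Fay gray
        Nia gray
          Gus gray
            Ivy gray
            Ivy black
          Gus black
        Nia black
        Omar gray
          Cal gray
            Cal→Gus: Gus black — skip
            Hana gray
              Hana→Dee: Dee is gray → back edge
First back edge: Hana → Dee.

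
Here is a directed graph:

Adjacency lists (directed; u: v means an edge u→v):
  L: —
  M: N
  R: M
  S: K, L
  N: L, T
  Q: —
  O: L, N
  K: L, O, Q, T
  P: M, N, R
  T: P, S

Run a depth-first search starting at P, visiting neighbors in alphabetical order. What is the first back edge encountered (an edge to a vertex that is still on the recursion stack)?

T->P

DFS from P (visiting neighbors in alphabetical order); mark gray on enter, black on exit:
P gray
  M gray
    N gray
      L gray
      L black
      T gray
        T→P: P is gray → back edge
First back edge: T → P.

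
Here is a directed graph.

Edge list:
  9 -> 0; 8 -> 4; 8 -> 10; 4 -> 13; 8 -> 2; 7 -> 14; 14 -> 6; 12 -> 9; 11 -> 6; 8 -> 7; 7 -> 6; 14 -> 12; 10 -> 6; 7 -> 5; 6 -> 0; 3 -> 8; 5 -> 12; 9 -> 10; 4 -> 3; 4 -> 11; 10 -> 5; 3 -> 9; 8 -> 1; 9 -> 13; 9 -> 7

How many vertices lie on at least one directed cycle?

A vertex is on a directed cycle iff it belongs to a strongly connected component of size ≥ 2 (or has a self-loop).
The vertices on cycles are {3, 4, 5, 7, 8, 9, 10, 12, 14} — 9 in total.

9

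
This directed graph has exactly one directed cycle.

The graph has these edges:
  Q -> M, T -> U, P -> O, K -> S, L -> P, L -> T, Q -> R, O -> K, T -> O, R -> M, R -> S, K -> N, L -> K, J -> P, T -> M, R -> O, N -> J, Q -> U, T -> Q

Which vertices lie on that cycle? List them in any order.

DFS with gray/black marking from K:
K gray
  S gray
  S black
  N gray
    J gray
      P gray
        O gray
          O→K: K is gray → back edge
Back edge closes the cycle K → N → J → P → O → K; its vertices are {J, K, N, O, P}.

J, K, N, O, P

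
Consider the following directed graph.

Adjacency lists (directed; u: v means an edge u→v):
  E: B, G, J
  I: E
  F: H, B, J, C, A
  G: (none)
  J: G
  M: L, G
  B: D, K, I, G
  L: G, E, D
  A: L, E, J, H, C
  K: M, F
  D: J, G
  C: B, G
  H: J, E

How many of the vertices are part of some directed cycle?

A vertex is on a directed cycle iff it belongs to a strongly connected component of size ≥ 2 (or has a self-loop).
The vertices on cycles are {A, B, C, E, F, H, I, K, L, M} — 10 in total.

10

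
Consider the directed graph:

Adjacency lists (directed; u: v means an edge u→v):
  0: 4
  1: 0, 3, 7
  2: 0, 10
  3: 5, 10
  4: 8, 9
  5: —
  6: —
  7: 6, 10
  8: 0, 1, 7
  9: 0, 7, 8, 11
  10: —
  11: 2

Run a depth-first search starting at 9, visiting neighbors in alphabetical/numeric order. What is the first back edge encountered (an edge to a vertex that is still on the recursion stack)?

DFS from 9 (visiting neighbors in alphabetical/numeric order); mark gray on enter, black on exit:
9 gray
  0 gray
    4 gray
      8 gray
        8→0: 0 is gray → back edge
First back edge: 8 → 0.

8→0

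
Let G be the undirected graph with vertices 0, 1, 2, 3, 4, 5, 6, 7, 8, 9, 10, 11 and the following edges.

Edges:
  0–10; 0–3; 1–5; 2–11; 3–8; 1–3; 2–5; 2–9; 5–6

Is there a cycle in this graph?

DFS, tracking each vertex's parent; an edge to a visited non-parent vertex closes a cycle.
Start from 4:
visit 4 (parent –)
visit 0 (parent –)
  visit 3 (parent 0)
    3–0: parent, skip
    visit 1 (parent 3)
      visit 5 (parent 1)
        visit 2 (parent 5)
          visit 9 (parent 2)
            9–2: parent, skip
          2–5: parent, skip
          visit 11 (parent 2)
            11–2: parent, skip
        5–1: parent, skip
        visit 6 (parent 5)
          6–5: parent, skip
      1–3: parent, skip
    visit 8 (parent 3)
      8–3: parent, skip
  visit 10 (parent 0)
    10–0: parent, skip
visit 7 (parent –)
No non-parent visited neighbor found — the graph is a forest.

No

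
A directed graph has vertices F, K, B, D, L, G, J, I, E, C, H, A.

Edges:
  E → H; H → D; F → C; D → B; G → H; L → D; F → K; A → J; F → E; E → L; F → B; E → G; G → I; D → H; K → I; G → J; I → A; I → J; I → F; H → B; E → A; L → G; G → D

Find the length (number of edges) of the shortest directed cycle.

2

For each vertex v, BFS finds the shortest path from v back to v.
The shortest such closed walk is D → H → D, length 2.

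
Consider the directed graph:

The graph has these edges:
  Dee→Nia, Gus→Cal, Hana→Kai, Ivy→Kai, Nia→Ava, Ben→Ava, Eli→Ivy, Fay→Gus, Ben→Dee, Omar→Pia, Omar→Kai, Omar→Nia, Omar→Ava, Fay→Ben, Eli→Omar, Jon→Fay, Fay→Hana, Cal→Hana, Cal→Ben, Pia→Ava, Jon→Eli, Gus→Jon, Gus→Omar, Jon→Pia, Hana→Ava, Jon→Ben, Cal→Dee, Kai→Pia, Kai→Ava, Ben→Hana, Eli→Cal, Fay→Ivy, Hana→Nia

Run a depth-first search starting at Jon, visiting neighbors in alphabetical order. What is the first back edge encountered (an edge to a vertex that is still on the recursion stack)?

Gus→Jon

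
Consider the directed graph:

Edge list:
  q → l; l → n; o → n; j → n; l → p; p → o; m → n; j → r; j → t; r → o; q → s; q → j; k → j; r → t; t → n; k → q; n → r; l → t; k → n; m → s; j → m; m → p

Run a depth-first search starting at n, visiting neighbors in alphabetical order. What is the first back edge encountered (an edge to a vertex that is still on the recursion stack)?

o→n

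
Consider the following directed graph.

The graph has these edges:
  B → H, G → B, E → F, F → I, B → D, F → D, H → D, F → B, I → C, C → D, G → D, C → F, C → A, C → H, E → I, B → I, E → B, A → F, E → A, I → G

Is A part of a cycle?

A is on a cycle iff A can reach itself via ≥1 edge.
A → F → I → C → A — yes.

Yes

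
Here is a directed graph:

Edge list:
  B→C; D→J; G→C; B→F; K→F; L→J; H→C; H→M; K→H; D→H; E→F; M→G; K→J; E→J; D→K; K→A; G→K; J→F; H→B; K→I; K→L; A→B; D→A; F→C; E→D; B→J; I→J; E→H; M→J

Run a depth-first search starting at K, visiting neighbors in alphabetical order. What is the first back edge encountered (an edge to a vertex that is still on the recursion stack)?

G->K

DFS from K (visiting neighbors in alphabetical order); mark gray on enter, black on exit:
K gray
  A gray
    B gray
      C gray
      C black
      F gray
        F→C: C black — skip
      F black
      J gray
        J→F: F black — skip
      J black
    B black
  A black
  K→F: F black — skip
  H gray
    H→B: B black — skip
    H→C: C black — skip
    M gray
      G gray
        G→C: C black — skip
        G→K: K is gray → back edge
First back edge: G → K.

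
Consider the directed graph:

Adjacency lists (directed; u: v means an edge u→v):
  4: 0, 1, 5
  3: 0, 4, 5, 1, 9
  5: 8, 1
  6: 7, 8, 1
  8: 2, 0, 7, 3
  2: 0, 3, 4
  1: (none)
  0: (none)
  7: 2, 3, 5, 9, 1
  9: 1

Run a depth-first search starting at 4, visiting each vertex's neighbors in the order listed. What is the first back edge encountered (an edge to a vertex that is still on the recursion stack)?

3→4

DFS from 4 (visiting each vertex's neighbors in the order listed); mark gray on enter, black on exit:
4 gray
  0 gray
  0 black
  1 gray
  1 black
  5 gray
    8 gray
      2 gray
        2→0: 0 black — skip
        3 gray
          3→0: 0 black — skip
          3→4: 4 is gray → back edge
First back edge: 3 → 4.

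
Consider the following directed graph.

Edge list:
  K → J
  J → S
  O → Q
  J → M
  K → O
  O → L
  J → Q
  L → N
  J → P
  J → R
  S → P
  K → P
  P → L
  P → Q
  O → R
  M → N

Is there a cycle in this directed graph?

No

DFS with white/gray/black marking, starting from Q:
Q gray
Q black
O gray
  O→Q: Q black — skip
  L gray
    N gray
    N black
  L black
  R gray
  R black
O black
S gray
  P gray
    P→L: L black — skip
    P→Q: Q black — skip
  P black
S black
M gray
  M→N: N black — skip
M black
K gray
  K→O: O black — skip
  K→P: P black — skip
  J gray
    J→S: S black — skip
    J→M: M black — skip
    J→Q: Q black — skip
    J→P: P black — skip
    J→R: R black — skip
  J black
K black
Every edge goes to a white or black vertex — no back edge, so the graph is acyclic.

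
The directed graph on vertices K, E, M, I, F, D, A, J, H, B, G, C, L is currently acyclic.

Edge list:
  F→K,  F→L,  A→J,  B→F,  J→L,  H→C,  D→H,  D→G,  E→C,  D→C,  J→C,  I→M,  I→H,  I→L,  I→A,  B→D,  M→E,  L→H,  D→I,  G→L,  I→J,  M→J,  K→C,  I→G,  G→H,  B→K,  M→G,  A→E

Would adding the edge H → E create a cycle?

No

Adding H→E creates a cycle iff E can already reach H.
Explore from E: no path reaches H. The graph stays acyclic.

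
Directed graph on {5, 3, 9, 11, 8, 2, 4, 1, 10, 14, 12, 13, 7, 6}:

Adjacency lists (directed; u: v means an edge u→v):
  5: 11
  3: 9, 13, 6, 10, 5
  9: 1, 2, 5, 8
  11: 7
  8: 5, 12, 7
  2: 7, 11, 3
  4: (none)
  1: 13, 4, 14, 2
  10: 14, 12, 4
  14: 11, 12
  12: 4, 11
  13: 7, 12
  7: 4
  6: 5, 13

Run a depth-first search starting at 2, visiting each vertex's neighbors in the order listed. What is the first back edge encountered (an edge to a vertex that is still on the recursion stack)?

1→2

DFS from 2 (visiting each vertex's neighbors in the order listed); mark gray on enter, black on exit:
2 gray
  7 gray
    4 gray
    4 black
  7 black
  11 gray
    11→7: 7 black — skip
  11 black
  3 gray
    9 gray
      1 gray
        13 gray
          13→7: 7 black — skip
          12 gray
            12→4: 4 black — skip
            12→11: 11 black — skip
          12 black
        13 black
        1→4: 4 black — skip
        14 gray
          14→11: 11 black — skip
          14→12: 12 black — skip
        14 black
        1→2: 2 is gray → back edge
First back edge: 1 → 2.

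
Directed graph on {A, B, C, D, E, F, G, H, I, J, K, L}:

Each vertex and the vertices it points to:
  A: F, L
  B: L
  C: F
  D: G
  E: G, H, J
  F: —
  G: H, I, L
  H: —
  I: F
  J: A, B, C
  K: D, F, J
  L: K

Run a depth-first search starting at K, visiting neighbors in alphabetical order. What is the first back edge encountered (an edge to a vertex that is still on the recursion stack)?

L→K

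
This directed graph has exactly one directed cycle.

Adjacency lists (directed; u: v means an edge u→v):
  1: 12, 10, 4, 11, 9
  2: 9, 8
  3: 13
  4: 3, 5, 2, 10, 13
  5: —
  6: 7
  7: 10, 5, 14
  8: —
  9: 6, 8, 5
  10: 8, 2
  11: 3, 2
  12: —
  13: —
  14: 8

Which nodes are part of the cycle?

2, 6, 7, 9, 10

DFS with gray/black marking from 9:
9 gray
  6 gray
    7 gray
      10 gray
        8 gray
        8 black
        2 gray
          2→9: 9 is gray → back edge
Back edge closes the cycle 9 → 6 → 7 → 10 → 2 → 9; its vertices are {2, 6, 7, 9, 10}.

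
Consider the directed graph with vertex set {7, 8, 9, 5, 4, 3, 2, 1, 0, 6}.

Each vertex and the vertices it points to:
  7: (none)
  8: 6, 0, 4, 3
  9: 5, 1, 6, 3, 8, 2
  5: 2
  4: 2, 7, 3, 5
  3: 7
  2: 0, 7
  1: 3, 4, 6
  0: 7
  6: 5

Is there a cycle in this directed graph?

No

DFS with white/gray/black marking, starting from 9:
9 gray
  5 gray
    2 gray
      0 gray
        7 gray
        7 black
      0 black
      2→7: 7 black — skip
    2 black
  5 black
  1 gray
    3 gray
      3→7: 7 black — skip
    3 black
    4 gray
      4→2: 2 black — skip
      4→7: 7 black — skip
      4→3: 3 black — skip
      4→5: 5 black — skip
    4 black
    6 gray
      6→5: 5 black — skip
    6 black
  1 black
  9→6: 6 black — skip
  9→3: 3 black — skip
  8 gray
    8→6: 6 black — skip
    8→0: 0 black — skip
    8→4: 4 black — skip
    8→3: 3 black — skip
  8 black
  9→2: 2 black — skip
9 black
Every edge goes to a white or black vertex — no back edge, so the graph is acyclic.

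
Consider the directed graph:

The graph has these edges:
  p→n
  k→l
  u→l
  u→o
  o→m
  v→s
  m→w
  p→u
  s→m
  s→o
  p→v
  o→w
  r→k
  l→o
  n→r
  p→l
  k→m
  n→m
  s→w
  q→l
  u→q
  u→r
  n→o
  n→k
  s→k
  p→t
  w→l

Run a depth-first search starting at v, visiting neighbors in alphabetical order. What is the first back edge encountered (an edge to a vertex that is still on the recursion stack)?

DFS from v (visiting neighbors in alphabetical order); mark gray on enter, black on exit:
v gray
  s gray
    k gray
      l gray
        o gray
          m gray
            w gray
              w→l: l is gray → back edge
First back edge: w → l.

w->l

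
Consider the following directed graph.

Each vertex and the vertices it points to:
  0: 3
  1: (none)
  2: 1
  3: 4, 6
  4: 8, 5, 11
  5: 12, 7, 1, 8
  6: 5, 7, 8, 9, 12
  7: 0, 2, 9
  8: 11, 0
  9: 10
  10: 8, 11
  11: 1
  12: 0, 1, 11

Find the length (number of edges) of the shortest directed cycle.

For each vertex v, BFS finds the shortest path from v back to v.
The shortest such closed walk is 3 → 6 → 7 → 0 → 3, length 4.

4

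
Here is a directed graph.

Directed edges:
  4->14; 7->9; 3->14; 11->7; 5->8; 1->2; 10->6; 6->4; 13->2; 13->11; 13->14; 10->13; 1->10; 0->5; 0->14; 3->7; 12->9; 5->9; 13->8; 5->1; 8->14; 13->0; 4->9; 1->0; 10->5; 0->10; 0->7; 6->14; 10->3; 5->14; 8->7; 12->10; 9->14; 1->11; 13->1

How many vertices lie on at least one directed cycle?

5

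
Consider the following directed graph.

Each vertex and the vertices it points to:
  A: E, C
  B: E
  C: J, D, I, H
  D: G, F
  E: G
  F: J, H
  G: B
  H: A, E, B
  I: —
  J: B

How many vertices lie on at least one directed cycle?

8

A vertex is on a directed cycle iff it belongs to a strongly connected component of size ≥ 2 (or has a self-loop).
The vertices on cycles are {A, B, C, D, E, F, G, H} — 8 in total.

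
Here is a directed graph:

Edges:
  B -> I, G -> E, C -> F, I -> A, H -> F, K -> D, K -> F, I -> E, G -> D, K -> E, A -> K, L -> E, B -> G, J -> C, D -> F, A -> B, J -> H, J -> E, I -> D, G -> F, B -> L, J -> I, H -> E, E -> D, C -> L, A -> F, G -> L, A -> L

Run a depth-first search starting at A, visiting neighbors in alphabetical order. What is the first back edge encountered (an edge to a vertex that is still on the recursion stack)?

DFS from A (visiting neighbors in alphabetical order); mark gray on enter, black on exit:
A gray
  B gray
    G gray
      D gray
        F gray
        F black
      D black
      E gray
        E→D: D black — skip
      E black
      G→F: F black — skip
      L gray
        L→E: E black — skip
      L black
    G black
    I gray
      I→A: A is gray → back edge
First back edge: I → A.

I->A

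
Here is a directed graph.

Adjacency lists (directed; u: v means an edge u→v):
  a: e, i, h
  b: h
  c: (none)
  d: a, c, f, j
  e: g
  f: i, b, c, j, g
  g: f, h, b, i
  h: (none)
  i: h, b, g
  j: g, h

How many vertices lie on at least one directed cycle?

4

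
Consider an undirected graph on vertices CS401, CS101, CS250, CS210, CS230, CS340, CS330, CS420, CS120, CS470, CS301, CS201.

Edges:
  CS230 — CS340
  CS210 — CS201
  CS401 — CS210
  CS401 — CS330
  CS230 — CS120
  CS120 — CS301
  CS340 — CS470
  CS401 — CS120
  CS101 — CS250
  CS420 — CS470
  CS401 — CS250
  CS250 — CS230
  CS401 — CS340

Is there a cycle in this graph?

DFS, tracking each vertex's parent; an edge to a visited non-parent vertex closes a cycle.
Start from CS210:
visit CS210 (parent –)
  visit CS401 (parent CS210)
    visit CS340 (parent CS401)
      visit CS470 (parent CS340)
        CS470–CS340: parent, skip
        visit CS420 (parent CS470)
          CS420–CS470: parent, skip
      visit CS230 (parent CS340)
        visit CS120 (parent CS230)
          visit CS301 (parent CS120)
            CS301–CS120: parent, skip
          CS120–CS401: CS401 visited and ≠ parent → cycle
Cycle: CS401 – CS340 – CS230 – CS120 – CS401.

Yes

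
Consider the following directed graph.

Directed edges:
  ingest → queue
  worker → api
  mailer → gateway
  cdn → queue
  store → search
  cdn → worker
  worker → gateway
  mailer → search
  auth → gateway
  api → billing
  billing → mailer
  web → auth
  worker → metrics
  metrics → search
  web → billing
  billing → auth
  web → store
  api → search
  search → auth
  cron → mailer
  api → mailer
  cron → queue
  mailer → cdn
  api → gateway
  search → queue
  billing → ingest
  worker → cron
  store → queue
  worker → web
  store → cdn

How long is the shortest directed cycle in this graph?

4

For each vertex v, BFS finds the shortest path from v back to v.
The shortest such closed walk is worker → api → mailer → cdn → worker, length 4.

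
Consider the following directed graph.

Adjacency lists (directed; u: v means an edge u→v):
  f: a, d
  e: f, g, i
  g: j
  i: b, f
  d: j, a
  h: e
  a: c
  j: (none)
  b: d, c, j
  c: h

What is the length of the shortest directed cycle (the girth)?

5

For each vertex v, BFS finds the shortest path from v back to v.
The shortest such closed walk is e → f → a → c → h → e, length 5.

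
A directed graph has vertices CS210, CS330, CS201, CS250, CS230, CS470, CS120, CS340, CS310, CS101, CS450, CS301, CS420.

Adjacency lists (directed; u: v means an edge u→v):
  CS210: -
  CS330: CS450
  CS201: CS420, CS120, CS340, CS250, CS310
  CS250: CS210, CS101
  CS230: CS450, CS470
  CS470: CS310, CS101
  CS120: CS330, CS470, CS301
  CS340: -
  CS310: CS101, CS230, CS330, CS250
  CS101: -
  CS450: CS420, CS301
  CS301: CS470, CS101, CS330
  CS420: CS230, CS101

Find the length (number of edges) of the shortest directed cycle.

3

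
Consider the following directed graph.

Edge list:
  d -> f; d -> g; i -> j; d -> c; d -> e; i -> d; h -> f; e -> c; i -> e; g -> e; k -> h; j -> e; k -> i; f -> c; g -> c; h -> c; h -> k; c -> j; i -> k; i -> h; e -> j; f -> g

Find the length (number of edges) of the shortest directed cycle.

2

For each vertex v, BFS finds the shortest path from v back to v.
The shortest such closed walk is i → k → i, length 2.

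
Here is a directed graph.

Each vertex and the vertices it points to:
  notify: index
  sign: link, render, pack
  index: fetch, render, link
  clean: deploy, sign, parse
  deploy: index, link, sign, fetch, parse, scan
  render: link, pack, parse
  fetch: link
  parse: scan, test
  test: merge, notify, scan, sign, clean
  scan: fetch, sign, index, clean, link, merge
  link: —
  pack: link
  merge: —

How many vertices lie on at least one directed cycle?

9

A vertex is on a directed cycle iff it belongs to a strongly connected component of size ≥ 2 (or has a self-loop).
The vertices on cycles are {scan, sign, test, clean, index, parse, deploy, notify, render} — 9 in total.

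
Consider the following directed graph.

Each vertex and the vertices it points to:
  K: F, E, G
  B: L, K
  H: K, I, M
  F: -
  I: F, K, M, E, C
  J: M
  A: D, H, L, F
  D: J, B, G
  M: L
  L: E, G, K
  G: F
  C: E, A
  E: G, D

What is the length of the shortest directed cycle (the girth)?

For each vertex v, BFS finds the shortest path from v back to v.
The shortest such closed walk is A → H → I → C → A, length 4.

4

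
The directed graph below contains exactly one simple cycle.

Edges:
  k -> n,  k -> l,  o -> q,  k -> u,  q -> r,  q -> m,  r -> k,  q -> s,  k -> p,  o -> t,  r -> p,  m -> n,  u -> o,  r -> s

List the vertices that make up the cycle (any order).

k, o, q, r, u

DFS with gray/black marking from r:
r gray
  p gray
  p black
  k gray
    k→p: p black — skip
    l gray
    l black
    u gray
      o gray
        t gray
        t black
        q gray
          s gray
          s black
          q→r: r is gray → back edge
Back edge closes the cycle r → k → u → o → q → r; its vertices are {k, o, q, r, u}.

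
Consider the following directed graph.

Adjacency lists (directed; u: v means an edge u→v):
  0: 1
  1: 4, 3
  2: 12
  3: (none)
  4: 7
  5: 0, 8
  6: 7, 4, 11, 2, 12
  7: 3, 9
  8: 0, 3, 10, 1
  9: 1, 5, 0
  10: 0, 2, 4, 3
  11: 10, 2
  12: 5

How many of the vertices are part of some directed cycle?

10

A vertex is on a directed cycle iff it belongs to a strongly connected component of size ≥ 2 (or has a self-loop).
The vertices on cycles are {0, 1, 2, 4, 5, 7, 8, 9, 10, 12} — 10 in total.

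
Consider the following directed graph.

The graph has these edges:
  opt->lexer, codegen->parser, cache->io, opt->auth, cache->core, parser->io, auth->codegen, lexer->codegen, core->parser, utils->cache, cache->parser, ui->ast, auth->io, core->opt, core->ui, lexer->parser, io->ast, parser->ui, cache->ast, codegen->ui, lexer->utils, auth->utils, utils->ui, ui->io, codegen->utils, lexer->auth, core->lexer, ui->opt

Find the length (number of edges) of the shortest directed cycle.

4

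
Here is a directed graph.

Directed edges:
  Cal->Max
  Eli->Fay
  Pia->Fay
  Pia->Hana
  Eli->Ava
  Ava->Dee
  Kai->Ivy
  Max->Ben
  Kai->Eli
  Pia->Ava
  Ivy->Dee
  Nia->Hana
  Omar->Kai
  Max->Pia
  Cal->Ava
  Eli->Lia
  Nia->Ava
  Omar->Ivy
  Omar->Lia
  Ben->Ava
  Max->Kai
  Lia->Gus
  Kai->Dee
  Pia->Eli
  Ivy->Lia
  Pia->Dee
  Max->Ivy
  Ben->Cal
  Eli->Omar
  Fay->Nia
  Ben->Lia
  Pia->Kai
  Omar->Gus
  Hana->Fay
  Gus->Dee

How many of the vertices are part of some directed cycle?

9

A vertex is on a directed cycle iff it belongs to a strongly connected component of size ≥ 2 (or has a self-loop).
The vertices on cycles are {Ben, Cal, Eli, Fay, Kai, Max, Nia, Hana, Omar} — 9 in total.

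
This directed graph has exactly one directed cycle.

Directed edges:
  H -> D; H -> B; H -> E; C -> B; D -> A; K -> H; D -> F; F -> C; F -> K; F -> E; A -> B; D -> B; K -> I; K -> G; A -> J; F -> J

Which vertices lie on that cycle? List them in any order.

D, F, H, K

DFS with gray/black marking from K:
K gray
  G gray
  G black
  I gray
  I black
  H gray
    E gray
    E black
    B gray
    B black
    D gray
      D→B: B black — skip
      A gray
        J gray
        J black
        A→B: B black — skip
      A black
      F gray
        F→J: J black — skip
        C gray
          C→B: B black — skip
        C black
        F→E: E black — skip
        F→K: K is gray → back edge
Back edge closes the cycle K → H → D → F → K; its vertices are {D, F, H, K}.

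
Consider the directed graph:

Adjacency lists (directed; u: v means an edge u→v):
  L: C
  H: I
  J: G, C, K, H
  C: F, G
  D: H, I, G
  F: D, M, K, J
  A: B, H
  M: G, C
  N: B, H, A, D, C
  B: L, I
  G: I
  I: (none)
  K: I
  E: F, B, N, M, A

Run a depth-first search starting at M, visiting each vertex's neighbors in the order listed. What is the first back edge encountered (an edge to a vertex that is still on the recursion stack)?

DFS from M (visiting each vertex's neighbors in the order listed); mark gray on enter, black on exit:
M gray
  G gray
    I gray
    I black
  G black
  C gray
    F gray
      D gray
        H gray
          H→I: I black — skip
        H black
        D→I: I black — skip
        D→G: G black — skip
      D black
      F→M: M is gray → back edge
First back edge: F → M.

F->M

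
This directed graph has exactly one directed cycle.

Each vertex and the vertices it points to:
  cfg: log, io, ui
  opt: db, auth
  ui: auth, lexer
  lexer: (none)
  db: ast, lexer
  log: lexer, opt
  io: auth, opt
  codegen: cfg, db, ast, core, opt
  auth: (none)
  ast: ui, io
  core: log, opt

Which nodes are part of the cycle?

DFS with gray/black marking from db:
db gray
  ast gray
    ui gray
      auth gray
      auth black
      lexer gray
      lexer black
    ui black
    io gray
      io→auth: auth black — skip
      opt gray
        opt→db: db is gray → back edge
Back edge closes the cycle db → ast → io → opt → db; its vertices are {db, io, ast, opt}.

db, io, ast, opt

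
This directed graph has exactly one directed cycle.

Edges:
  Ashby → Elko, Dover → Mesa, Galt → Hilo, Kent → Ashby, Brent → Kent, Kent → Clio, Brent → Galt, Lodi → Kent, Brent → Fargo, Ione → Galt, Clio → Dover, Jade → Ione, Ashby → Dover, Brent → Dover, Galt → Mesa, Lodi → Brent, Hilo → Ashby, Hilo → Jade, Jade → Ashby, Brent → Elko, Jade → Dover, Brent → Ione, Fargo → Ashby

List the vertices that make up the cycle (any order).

DFS with gray/black marking from Galt:
Galt gray
  Hilo gray
    Jade gray
      Ashby gray
        Dover gray
          Mesa gray
          Mesa black
        Dover black
        Elko gray
        Elko black
      Ashby black
      Ione gray
        Ione→Galt: Galt is gray → back edge
Back edge closes the cycle Galt → Hilo → Jade → Ione → Galt; its vertices are {Galt, Hilo, Ione, Jade}.

Galt, Hilo, Ione, Jade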